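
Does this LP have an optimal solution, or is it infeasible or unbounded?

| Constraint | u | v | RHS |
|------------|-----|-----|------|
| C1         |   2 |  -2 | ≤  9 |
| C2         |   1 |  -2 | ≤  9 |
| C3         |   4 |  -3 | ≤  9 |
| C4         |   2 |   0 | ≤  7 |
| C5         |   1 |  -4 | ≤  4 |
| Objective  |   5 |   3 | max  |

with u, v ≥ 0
Feasible point: (0, 0) satisfies every constraint, so the LP is feasible.
Direction d = (0, 1): for each constraint row a, a·d ≤ 0 —
  (2)(0) + (-2)(1) = -2 ≤ 0
  (1)(0) + (-2)(1) = -2 ≤ 0
  (4)(0) + (-3)(1) = -3 ≤ 0
  (2)(0) + (0)(1) = 0 ≤ 0
  (1)(0) + (-4)(1) = -4 ≤ 0
and d ≥ 0, so (0, 0) + t·d stays feasible for every t ≥ 0. Along this ray z = 5u + 3v changes by 3 per unit t, so z → +∞.

Unbounded: there is a feasible ray along which z → +∞.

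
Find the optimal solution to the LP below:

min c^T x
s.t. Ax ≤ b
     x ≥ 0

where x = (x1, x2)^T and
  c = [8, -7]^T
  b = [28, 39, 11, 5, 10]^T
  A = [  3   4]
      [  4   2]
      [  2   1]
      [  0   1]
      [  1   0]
x1 = 0, x2 = 5, z = -35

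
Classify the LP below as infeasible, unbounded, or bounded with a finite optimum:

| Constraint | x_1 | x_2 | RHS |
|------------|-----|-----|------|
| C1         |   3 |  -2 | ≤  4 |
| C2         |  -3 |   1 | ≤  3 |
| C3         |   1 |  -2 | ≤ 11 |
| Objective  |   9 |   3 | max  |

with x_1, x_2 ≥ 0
Feasible point: (0, 0) satisfies every constraint, so the LP is feasible.
Direction d = (2, 3): for each constraint row a, a·d ≤ 0 —
  (3)(2) + (-2)(3) = 0 ≤ 0
  (-3)(2) + (1)(3) = -3 ≤ 0
  (1)(2) + (-2)(3) = -4 ≤ 0
and d ≥ 0, so (0, 0) + t·d stays feasible for every t ≥ 0. Along this ray z = 9x_1 + 3x_2 changes by 27 per unit t, so z → +∞.

Unbounded — the objective can increase without bound over the feasible region.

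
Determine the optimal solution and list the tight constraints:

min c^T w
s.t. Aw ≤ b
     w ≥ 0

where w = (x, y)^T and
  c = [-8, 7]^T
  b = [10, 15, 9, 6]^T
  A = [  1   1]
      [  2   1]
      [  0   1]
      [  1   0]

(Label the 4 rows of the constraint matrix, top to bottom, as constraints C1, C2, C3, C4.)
Optimal: x = 6, y = 0
Slack at optimum:
  C1: slack = 4
  C2: slack = 3
  C3: slack = 9
  C4: slack = 0 (binding)
  x ≥ 0: x = 6
  y ≥ 0: y = 0 (binding)
Binding constraints: C4, y ≥ 0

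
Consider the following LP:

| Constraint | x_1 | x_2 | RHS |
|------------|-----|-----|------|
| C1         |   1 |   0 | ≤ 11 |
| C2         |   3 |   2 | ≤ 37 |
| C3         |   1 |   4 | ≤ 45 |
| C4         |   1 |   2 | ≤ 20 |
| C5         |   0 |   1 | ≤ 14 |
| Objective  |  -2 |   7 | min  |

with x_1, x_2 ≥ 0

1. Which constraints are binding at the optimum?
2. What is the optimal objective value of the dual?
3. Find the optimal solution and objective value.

1. C1, x_2 ≥ 0
2. -22 (by strong duality, equal to the primal optimum)
3. x_1 = 11, x_2 = 0, z = -22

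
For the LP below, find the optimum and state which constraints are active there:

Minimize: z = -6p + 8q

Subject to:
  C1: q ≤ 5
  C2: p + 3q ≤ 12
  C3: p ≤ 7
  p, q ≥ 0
Optimal: p = 7, q = 0
Slack at optimum:
  C1: slack = 5
  C2: slack = 5
  C3: slack = 0 (binding)
  p ≥ 0: p = 7
  q ≥ 0: q = 0 (binding)
Binding constraints: C3, q ≥ 0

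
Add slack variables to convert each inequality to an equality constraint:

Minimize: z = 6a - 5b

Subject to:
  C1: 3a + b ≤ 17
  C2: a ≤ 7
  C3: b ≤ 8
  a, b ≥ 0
min z = 6a - 5b

s.t.
  3a + b + s1 = 17
  a + s2 = 7
  b + s3 = 8
  a, b, s1, s2, s3 ≥ 0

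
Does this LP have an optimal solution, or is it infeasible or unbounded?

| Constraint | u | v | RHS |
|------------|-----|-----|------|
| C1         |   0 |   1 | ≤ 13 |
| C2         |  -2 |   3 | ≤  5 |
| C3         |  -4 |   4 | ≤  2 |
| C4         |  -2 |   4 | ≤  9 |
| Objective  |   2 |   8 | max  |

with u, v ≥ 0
Feasible point: (0, 0) satisfies every constraint, so the LP is feasible.
Direction d = (1, 0): for each constraint row a, a·d ≤ 0 —
  (0)(1) + (1)(0) = 0 ≤ 0
  (-2)(1) + (3)(0) = -2 ≤ 0
  (-4)(1) + (4)(0) = -4 ≤ 0
  (-2)(1) + (4)(0) = -2 ≤ 0
and d ≥ 0, so (0, 0) + t·d stays feasible for every t ≥ 0. Along this ray z = 2u + 8v changes by 2 per unit t, so z → +∞.

Unbounded — the objective can increase without bound over the feasible region.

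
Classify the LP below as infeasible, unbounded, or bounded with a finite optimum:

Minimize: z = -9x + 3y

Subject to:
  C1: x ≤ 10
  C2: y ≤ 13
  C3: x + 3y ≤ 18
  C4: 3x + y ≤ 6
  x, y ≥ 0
The point (2, 0) satisfies every constraint, so the LP is feasible; the constraints give x ≤ 10 and y ≤ 13, which with x, y ≥ 0 keep the feasible region inside a bounded box. A feasible, bounded LP attains a finite optimum at a vertex.

Evaluating z = -9x + 3y at each vertex:
  (0, 0): z = 0
  (2, 0): z = -18
  (0, 6): z = 18

Bounded optimum: z* = -18 at (2, 0).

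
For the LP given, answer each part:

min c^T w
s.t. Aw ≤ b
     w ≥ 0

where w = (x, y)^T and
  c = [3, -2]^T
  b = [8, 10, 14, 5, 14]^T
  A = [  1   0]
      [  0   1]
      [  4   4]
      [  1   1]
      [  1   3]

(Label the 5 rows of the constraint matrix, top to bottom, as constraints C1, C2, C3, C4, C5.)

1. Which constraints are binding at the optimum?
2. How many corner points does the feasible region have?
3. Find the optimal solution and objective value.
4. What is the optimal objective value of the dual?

1. C3, x ≥ 0
2. 3
3. x = 0, y = 3.5, z = -7
4. -7 (by strong duality, equal to the primal optimum)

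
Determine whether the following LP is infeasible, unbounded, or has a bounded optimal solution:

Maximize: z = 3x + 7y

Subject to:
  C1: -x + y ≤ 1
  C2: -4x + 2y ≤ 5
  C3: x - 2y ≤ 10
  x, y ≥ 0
Feasible point: (0, 0) satisfies every constraint, so the LP is feasible.
Direction d = (1, 1): for each constraint row a, a·d ≤ 0 —
  (-1)(1) + (1)(1) = 0 ≤ 0
  (-4)(1) + (2)(1) = -2 ≤ 0
  (1)(1) + (-2)(1) = -1 ≤ 0
and d ≥ 0, so (0, 0) + t·d stays feasible for every t ≥ 0. Along this ray z = 3x + 7y changes by 10 per unit t, so z → +∞.

The LP is unbounded; z can be made arbitrarily large.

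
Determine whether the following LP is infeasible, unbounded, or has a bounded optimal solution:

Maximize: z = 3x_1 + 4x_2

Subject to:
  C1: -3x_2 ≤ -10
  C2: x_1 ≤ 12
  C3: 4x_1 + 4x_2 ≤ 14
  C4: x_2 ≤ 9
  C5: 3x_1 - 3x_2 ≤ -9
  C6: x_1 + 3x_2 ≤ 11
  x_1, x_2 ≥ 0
The point (0, 3.5) satisfies every constraint, so the LP is feasible; the constraints give x_1 ≤ 12 and x_2 ≤ 9, which with x_1, x_2 ≥ 0 keep the feasible region inside a bounded box. A feasible, bounded LP attains a finite optimum at a vertex.

Evaluating z = 3x_1 + 4x_2 at each vertex:
  (0, 3.333): z = 13.33
  (0.1667, 3.333): z = 13.83
  (0, 3.5): z = 14

Feasible with finite optimum z* = 14 at (0, 3.5).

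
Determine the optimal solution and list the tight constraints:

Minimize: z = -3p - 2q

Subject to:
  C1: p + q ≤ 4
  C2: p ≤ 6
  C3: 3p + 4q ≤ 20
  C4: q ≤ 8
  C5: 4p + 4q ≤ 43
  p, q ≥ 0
Optimal: p = 4, q = 0
Slack at optimum:
  C1: slack = 0 (binding)
  C2: slack = 2
  C3: slack = 8
  C4: slack = 8
  C5: slack = 27
  p ≥ 0: p = 4
  q ≥ 0: q = 0 (binding)
Binding constraints: C1, q ≥ 0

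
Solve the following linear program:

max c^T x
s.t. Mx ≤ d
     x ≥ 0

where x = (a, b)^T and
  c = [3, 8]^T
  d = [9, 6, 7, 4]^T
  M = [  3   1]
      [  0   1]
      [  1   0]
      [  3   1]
a = 0, b = 4, z = 32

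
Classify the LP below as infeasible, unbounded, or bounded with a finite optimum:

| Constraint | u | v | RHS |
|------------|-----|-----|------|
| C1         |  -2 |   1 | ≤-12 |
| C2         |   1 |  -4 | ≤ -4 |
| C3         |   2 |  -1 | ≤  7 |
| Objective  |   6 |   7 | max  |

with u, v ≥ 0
C3 requires 2u - v ≤ 7, while C1 (-2u + v ≤ -12) is equivalent to 2u - v ≥ 12. Together they would need 12 ≤ 2u - v ≤ 7, which is impossible since 12 > 7. No point satisfies all constraints.

The feasible region is empty; the LP is infeasible.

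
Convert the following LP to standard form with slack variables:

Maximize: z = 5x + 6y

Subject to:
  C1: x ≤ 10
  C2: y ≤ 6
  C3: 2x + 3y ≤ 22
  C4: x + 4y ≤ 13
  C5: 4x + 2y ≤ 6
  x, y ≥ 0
max z = 5x + 6y

s.t.
  x + s1 = 10
  y + s2 = 6
  2x + 3y + s3 = 22
  x + 4y + s4 = 13
  4x + 2y + s5 = 6
  x, y, s1, s2, s3, s4, s5 ≥ 0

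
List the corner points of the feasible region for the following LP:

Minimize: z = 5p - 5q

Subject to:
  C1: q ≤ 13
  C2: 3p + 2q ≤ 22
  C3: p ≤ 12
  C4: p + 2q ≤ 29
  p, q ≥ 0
Each vertex is the intersection of two constraint boundaries that also satisfies all remaining constraints:
  p = 0 and q = 0 → (0, 0)
  3p + 2q = 22 and q = 0 → (7.333, 0)
  3p + 2q = 22 and p = 0 → (0, 11)

Vertices: (0, 0), (7.333, 0), (0, 11)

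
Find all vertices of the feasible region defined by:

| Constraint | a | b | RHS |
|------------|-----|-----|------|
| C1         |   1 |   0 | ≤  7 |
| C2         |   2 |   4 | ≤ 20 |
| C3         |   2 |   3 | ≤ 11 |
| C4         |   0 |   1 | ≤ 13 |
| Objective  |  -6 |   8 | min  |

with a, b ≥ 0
Each vertex is the intersection of two constraint boundaries that also satisfies all remaining constraints:
  a = 0 and b = 0 → (0, 0)
  2a + 3b = 11 and b = 0 → (5.5, 0)
  2a + 3b = 11 and a = 0 → (0, 3.667)

Vertices: (0, 0), (5.5, 0), (0, 3.667)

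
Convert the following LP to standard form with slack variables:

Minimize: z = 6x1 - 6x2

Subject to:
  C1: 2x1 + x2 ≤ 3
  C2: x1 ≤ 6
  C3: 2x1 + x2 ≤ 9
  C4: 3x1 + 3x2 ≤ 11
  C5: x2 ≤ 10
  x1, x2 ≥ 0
min z = 6x1 - 6x2

s.t.
  2x1 + x2 + s1 = 3
  x1 + s2 = 6
  2x1 + x2 + s3 = 9
  3x1 + 3x2 + s4 = 11
  x2 + s5 = 10
  x1, x2, s1, s2, s3, s4, s5 ≥ 0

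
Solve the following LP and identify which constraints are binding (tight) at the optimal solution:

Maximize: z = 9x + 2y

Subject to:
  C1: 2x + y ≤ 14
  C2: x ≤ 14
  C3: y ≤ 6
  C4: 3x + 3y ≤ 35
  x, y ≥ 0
Optimal: x = 7, y = 0
Slack at optimum:
  C1: slack = 0 (binding)
  C2: slack = 7
  C3: slack = 6
  C4: slack = 14
  x ≥ 0: x = 7
  y ≥ 0: y = 0 (binding)
Binding constraints: C1, y ≥ 0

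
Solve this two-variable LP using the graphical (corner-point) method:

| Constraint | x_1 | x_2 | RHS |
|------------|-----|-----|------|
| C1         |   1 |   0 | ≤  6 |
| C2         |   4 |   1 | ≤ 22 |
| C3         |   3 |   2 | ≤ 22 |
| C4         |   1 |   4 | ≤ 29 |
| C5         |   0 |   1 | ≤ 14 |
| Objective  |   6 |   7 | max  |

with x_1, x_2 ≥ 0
x_1 = 3, x_2 = 6.5, z = 63.5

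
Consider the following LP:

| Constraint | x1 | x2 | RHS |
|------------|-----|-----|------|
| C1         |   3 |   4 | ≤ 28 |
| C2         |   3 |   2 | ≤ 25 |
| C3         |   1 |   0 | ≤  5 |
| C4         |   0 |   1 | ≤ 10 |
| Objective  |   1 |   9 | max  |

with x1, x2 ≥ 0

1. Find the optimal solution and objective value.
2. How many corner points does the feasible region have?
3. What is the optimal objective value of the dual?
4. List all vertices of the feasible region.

1. x1 = 0, x2 = 7, z = 63
2. 4
3. 63 (by strong duality, equal to the primal optimum)
4. (0, 0), (5, 0), (5, 3.25), (0, 7)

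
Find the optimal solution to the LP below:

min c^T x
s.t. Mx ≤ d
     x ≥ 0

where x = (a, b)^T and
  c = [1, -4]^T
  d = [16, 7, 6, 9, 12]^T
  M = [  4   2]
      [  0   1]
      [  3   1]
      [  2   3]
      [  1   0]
Each vertex is the intersection of two constraint boundaries that also satisfies all remaining constraints:
  a = 0 and b = 0 → (0, 0)
  3a + b = 6 and b = 0 → (2, 0)
  3a + b = 6 and 2a + 3b = 9 → (1.286, 2.143)
  2a + 3b = 9 and a = 0 → (0, 3)

Evaluating z = a - 4b at each vertex:
  (0, 0): z = 0
  (2, 0): z = 2
  (1.286, 2.143): z = -7.286
  (0, 3): z = -12

The minimum is at (0, 3) with z = -12.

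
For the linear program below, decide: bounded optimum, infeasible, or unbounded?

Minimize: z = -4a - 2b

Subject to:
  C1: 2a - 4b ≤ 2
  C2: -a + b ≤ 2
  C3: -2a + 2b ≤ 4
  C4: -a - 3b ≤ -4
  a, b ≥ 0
Feasible point: (0, 2) satisfies every constraint, so the LP is feasible.
Direction d = (1, 1): for each constraint row a, a·d ≤ 0 —
  (2)(1) + (-4)(1) = -2 ≤ 0
  (-1)(1) + (1)(1) = 0 ≤ 0
  (-2)(1) + (2)(1) = 0 ≤ 0
  (-1)(1) + (-3)(1) = -4 ≤ 0
and d ≥ 0, so (0, 2) + t·d stays feasible for every t ≥ 0. Along this ray z = -4a - 2b changes by -6 per unit t, so z → −∞.

The LP is unbounded; z can be made arbitrarily small.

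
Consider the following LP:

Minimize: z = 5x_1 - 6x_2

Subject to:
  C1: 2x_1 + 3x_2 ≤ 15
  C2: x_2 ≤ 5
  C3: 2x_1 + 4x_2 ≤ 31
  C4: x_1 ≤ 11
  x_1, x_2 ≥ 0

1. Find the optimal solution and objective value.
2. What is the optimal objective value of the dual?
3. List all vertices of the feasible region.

1. x_1 = 0, x_2 = 5, z = -30
2. -30 (by strong duality, equal to the primal optimum)
3. (0, 0), (7.5, 0), (0, 5)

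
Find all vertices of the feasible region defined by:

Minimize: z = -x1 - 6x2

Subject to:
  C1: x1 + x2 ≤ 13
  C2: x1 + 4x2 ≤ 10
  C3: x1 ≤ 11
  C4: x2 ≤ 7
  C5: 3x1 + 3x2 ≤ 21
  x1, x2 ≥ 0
Each vertex is the intersection of two constraint boundaries that also satisfies all remaining constraints:
  x1 = 0 and x2 = 0 → (0, 0)
  3x1 + 3x2 = 21 and x2 = 0 → (7, 0)
  x1 + 4x2 = 10 and 3x1 + 3x2 = 21 → (6, 1)
  x1 + 4x2 = 10 and x1 = 0 → (0, 2.5)

Vertices: (0, 0), (7, 0), (6, 1), (0, 2.5)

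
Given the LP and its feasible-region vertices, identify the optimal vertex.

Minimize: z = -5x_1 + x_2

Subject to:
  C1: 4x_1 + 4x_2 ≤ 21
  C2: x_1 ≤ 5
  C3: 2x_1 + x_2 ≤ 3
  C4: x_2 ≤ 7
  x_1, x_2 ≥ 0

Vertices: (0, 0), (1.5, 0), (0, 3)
(1.5, 0) with z = -7.5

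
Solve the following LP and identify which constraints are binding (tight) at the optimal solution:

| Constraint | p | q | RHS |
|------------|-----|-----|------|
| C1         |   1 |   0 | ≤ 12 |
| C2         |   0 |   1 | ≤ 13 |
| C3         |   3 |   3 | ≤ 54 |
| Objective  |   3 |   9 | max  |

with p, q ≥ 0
Optimal: p = 5, q = 13
Slack at optimum:
  C1: slack = 7
  C2: slack = 0 (binding)
  C3: slack = 0 (binding)
  p ≥ 0: p = 5
  q ≥ 0: q = 13
Binding constraints: C2, C3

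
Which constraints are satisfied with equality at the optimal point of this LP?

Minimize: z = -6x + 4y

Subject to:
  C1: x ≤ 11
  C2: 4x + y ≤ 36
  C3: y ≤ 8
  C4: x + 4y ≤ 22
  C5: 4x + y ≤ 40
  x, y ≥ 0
Optimal: x = 9, y = 0
Slack at optimum:
  C1: slack = 2
  C2: slack = 0 (binding)
  C3: slack = 8
  C4: slack = 13
  C5: slack = 4
  x ≥ 0: x = 9
  y ≥ 0: y = 0 (binding)
Binding constraints: C2, y ≥ 0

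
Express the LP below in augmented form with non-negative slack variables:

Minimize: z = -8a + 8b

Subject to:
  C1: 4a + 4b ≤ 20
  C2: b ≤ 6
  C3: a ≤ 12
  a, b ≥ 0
min z = -8a + 8b

s.t.
  4a + 4b + s1 = 20
  b + s2 = 6
  a + s3 = 12
  a, b, s1, s2, s3 ≥ 0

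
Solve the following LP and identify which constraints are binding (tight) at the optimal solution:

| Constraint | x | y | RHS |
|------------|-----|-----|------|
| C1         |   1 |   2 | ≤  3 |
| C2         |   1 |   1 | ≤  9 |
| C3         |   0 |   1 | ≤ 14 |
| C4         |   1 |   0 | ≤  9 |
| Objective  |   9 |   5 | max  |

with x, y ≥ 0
Optimal: x = 3, y = 0
Binding: C1, y ≥ 0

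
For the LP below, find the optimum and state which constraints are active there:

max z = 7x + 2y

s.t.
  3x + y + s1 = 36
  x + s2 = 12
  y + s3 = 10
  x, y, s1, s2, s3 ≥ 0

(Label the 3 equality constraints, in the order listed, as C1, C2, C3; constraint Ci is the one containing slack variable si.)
Optimal: x = 12, y = 0
Binding: C1, C2, y ≥ 0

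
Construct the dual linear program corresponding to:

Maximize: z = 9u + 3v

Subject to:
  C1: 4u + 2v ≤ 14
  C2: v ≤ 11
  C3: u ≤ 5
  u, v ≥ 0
Minimize: z = 14y1 + 11y2 + 5y3

Subject to:
  C1: -4y1 - y3 ≤ -9
  C2: -2y1 - y2 ≤ -3
  y1, y2, y3 ≥ 0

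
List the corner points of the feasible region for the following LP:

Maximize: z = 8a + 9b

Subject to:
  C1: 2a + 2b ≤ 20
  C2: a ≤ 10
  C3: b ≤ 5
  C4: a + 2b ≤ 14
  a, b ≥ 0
Each vertex is the intersection of two constraint boundaries that also satisfies all remaining constraints:
  a = 0 and b = 0 → (0, 0)
  2a + 2b = 20 and a = 10 → (10, 0)
  2a + 2b = 20 and a + 2b = 14 → (6, 4)
  b = 5 and a + 2b = 14 → (4, 5)
  b = 5 and a = 0 → (0, 5)

Vertices: (0, 0), (10, 0), (6, 4), (4, 5), (0, 5)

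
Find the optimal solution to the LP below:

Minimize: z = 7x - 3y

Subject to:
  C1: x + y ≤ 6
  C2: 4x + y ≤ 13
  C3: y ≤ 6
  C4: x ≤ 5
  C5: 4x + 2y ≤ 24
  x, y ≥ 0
x = 0, y = 6, z = -18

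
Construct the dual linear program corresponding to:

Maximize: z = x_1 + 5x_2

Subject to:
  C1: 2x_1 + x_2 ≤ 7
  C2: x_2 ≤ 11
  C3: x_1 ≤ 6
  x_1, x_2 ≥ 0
Minimize: z = 7y1 + 11y2 + 6y3

Subject to:
  C1: -2y1 - y3 ≤ -1
  C2: -y1 - y2 ≤ -5
  y1, y2, y3 ≥ 0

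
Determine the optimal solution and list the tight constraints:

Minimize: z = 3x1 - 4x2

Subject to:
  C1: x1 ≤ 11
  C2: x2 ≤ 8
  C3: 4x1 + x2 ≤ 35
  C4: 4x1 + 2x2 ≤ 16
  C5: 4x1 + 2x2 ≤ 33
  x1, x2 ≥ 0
Optimal: x1 = 0, x2 = 8
Slack at optimum:
  C1: slack = 11
  C2: slack = 0 (binding)
  C3: slack = 27
  C4: slack = 0 (binding)
  C5: slack = 17
  x1 ≥ 0: x1 = 0 (binding)
  x2 ≥ 0: x2 = 8
Binding constraints: C2, C4, x1 ≥ 0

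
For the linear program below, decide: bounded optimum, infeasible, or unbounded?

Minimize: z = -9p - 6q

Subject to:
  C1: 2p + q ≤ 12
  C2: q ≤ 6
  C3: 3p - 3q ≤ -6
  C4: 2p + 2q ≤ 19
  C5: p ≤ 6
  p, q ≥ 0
The point (3, 6) satisfies every constraint, so the LP is feasible; the constraints give p ≤ 6 and q ≤ 6, which with p, q ≥ 0 keep the feasible region inside a bounded box. A feasible, bounded LP attains a finite optimum at a vertex.

Feasible with finite optimum z* = -63 at (3, 6).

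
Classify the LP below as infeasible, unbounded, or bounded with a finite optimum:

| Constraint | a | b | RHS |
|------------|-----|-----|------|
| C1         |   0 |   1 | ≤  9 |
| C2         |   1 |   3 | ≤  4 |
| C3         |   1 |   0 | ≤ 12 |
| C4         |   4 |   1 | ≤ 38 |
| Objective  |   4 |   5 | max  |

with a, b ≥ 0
The point (4, 0) satisfies every constraint, so the LP is feasible; the constraints give a ≤ 12 and b ≤ 9, which with a, b ≥ 0 keep the feasible region inside a bounded box. A feasible, bounded LP attains a finite optimum at a vertex.

Evaluating z = 4a + 5b at each vertex:
  (0, 0): z = 0
  (4, 0): z = 16
  (0, 1.333): z = 6.667

The LP has an optimal solution: (4, 0) with z = 16.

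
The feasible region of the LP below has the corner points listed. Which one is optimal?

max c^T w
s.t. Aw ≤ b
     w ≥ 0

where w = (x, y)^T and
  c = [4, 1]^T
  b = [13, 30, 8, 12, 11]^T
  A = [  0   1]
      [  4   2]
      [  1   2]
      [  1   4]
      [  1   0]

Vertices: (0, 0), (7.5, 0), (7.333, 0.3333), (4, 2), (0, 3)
(7.5, 0) with z = 30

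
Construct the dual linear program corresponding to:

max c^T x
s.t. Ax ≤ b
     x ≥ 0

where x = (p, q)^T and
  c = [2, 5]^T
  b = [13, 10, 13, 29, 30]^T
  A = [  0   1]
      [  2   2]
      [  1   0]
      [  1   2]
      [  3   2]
Minimize: z = 13y1 + 10y2 + 13y3 + 29y4 + 30y5

Subject to:
  C1: -2y2 - y3 - y4 - 3y5 ≤ -2
  C2: -y1 - 2y2 - 2y4 - 2y5 ≤ -5
  y1, y2, y3, y4, y5 ≥ 0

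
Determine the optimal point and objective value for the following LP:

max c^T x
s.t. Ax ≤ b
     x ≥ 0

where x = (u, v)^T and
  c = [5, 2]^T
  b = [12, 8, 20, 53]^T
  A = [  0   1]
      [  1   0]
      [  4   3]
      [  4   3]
u = 5, v = 0, z = 25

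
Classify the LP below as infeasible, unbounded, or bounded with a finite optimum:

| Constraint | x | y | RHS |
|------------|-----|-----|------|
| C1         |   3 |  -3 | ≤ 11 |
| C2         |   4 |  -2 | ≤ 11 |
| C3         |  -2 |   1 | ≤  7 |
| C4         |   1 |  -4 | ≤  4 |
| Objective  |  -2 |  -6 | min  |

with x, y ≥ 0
Feasible point: (0, 0) satisfies every constraint, so the LP is feasible.
Direction d = (1, 2): for each constraint row a, a·d ≤ 0 —
  (3)(1) + (-3)(2) = -3 ≤ 0
  (4)(1) + (-2)(2) = 0 ≤ 0
  (-2)(1) + (1)(2) = 0 ≤ 0
  (1)(1) + (-4)(2) = -7 ≤ 0
and d ≥ 0, so (0, 0) + t·d stays feasible for every t ≥ 0. Along this ray z = -2x - 6y changes by -14 per unit t, so z → −∞.

The LP is unbounded; z can be made arbitrarily small.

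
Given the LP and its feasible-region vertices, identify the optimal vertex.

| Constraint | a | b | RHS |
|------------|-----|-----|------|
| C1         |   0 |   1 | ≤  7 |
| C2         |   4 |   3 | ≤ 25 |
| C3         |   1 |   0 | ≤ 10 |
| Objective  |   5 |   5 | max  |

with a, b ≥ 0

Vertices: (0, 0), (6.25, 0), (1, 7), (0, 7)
Evaluating z = 5a + 5b at each vertex:
  (0, 0): z = 0
  (6.25, 0): z = 31.25
  (1, 7): z = 40
  (0, 7): z = 35

The largest value is z = 40, attained at (1, 7).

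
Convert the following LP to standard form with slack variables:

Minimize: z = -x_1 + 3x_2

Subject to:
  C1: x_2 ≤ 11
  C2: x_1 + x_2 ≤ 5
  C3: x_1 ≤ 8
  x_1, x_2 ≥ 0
min z = -x_1 + 3x_2

s.t.
  x_2 + s1 = 11
  x_1 + x_2 + s2 = 5
  x_1 + s3 = 8
  x_1, x_2, s1, s2, s3 ≥ 0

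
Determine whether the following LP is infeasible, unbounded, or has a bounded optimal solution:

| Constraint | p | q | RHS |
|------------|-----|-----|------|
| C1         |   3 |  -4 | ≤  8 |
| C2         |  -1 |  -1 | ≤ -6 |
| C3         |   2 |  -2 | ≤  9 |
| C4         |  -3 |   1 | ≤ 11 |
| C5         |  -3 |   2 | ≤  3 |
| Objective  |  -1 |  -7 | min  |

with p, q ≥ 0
Feasible point: (2, 4) satisfies every constraint, so the LP is feasible.
Direction d = (1, 1): for each constraint row a, a·d ≤ 0 —
  (3)(1) + (-4)(1) = -1 ≤ 0
  (-1)(1) + (-1)(1) = -2 ≤ 0
  (2)(1) + (-2)(1) = 0 ≤ 0
  (-3)(1) + (1)(1) = -2 ≤ 0
  (-3)(1) + (2)(1) = -1 ≤ 0
and d ≥ 0, so (2, 4) + t·d stays feasible for every t ≥ 0. Along this ray z = -p - 7q changes by -8 per unit t, so z → −∞.

Unbounded — the objective can decrease without bound over the feasible region.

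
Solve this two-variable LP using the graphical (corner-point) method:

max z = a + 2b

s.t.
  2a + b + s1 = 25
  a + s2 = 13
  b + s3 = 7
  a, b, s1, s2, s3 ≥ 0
a = 9, b = 7, z = 23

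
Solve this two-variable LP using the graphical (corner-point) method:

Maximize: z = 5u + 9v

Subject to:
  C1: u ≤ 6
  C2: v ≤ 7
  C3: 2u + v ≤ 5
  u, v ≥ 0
u = 0, v = 5, z = 45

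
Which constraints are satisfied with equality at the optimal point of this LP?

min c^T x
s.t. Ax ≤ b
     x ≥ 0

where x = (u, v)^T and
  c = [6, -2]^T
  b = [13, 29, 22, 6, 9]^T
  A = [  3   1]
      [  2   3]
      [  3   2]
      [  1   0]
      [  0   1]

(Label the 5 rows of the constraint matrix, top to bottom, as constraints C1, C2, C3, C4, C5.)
Optimal: u = 0, v = 9
Slack at optimum:
  C1: slack = 4
  C2: slack = 2
  C3: slack = 4
  C4: slack = 6
  C5: slack = 0 (binding)
  u ≥ 0: u = 0 (binding)
  v ≥ 0: v = 9
Binding constraints: C5, u ≥ 0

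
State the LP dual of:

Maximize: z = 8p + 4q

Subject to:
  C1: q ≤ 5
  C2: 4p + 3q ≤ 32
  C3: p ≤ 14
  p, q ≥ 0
Minimize: z = 5y1 + 32y2 + 14y3

Subject to:
  C1: -4y2 - y3 ≤ -8
  C2: -y1 - 3y2 ≤ -4
  y1, y2, y3 ≥ 0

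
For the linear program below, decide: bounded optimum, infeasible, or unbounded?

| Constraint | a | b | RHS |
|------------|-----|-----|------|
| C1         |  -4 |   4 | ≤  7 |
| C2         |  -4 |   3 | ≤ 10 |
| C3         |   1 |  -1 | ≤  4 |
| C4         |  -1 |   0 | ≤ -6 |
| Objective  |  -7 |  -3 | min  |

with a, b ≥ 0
Feasible point: (6, 2) satisfies every constraint, so the LP is feasible.
Direction d = (1, 1): for each constraint row a, a·d ≤ 0 —
  (-4)(1) + (4)(1) = 0 ≤ 0
  (-4)(1) + (3)(1) = -1 ≤ 0
  (1)(1) + (-1)(1) = 0 ≤ 0
  (-1)(1) + (0)(1) = -1 ≤ 0
and d ≥ 0, so (6, 2) + t·d stays feasible for every t ≥ 0. Along this ray z = -7a - 3b changes by -10 per unit t, so z → −∞.

Unbounded: there is a feasible ray along which z → −∞.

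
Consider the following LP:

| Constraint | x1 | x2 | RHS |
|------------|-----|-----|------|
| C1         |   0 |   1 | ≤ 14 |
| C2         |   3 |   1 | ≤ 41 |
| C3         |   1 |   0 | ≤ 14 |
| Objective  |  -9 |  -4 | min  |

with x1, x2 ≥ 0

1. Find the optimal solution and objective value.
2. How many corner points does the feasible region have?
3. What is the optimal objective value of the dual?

1. x1 = 9, x2 = 14, z = -137
2. 4
3. -137 (by strong duality, equal to the primal optimum)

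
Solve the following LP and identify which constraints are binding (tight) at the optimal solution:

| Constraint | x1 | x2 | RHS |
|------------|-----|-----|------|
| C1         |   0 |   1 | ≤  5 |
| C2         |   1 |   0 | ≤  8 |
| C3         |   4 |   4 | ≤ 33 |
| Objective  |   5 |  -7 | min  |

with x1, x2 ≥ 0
Optimal: x1 = 0, x2 = 5
Slack at optimum:
  C1: slack = 0 (binding)
  C2: slack = 8
  C3: slack = 13
  x1 ≥ 0: x1 = 0 (binding)
  x2 ≥ 0: x2 = 5
Binding constraints: C1, x1 ≥ 0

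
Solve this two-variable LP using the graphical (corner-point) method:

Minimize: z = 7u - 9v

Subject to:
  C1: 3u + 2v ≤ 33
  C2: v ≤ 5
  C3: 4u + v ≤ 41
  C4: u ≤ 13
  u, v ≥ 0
Each vertex is the intersection of two constraint boundaries that also satisfies all remaining constraints:
  u = 0 and v = 0 → (0, 0)
  4u + v = 41 and v = 0 → (10.25, 0)
  3u + 2v = 33 and 4u + v = 41 → (9.8, 1.8)
  3u + 2v = 33 and v = 5 → (7.667, 5)
  v = 5 and u = 0 → (0, 5)

Evaluating z = 7u - 9v at each vertex:
  (0, 0): z = 0
  (10.25, 0): z = 71.75
  (9.8, 1.8): z = 52.4
  (7.667, 5): z = 8.667
  (0, 5): z = -45

The minimum is at (0, 5) with z = -45.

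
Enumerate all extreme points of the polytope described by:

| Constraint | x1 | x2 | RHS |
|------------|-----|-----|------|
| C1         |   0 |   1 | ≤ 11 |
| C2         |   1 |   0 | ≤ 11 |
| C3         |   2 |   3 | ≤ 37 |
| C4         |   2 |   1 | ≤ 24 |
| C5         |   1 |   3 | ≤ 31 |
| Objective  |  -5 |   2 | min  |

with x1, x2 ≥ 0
Each vertex is the intersection of two constraint boundaries that also satisfies all remaining constraints:
  x1 = 0 and x2 = 0 → (0, 0)
  x1 = 11 and x2 = 0 → (11, 0)
  x1 = 11 and 2x1 + x2 = 24 → (11, 2)
  2x1 + 3x2 = 37 and 2x1 + x2 = 24 → (8.75, 6.5)
  2x1 + 3x2 = 37 and x1 + 3x2 = 31 → (6, 8.333)
  x1 + 3x2 = 31 and x1 = 0 → (0, 10.33)

Vertices: (0, 0), (11, 0), (11, 2), (8.75, 6.5), (6, 8.333), (0, 10.33)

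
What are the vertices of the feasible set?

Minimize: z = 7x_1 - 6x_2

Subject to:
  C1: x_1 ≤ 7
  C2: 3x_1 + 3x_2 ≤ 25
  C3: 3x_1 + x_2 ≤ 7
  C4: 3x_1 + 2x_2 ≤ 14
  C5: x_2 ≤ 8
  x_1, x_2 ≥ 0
Each vertex is the intersection of two constraint boundaries that also satisfies all remaining constraints:
  x_1 = 0 and x_2 = 0 → (0, 0)
  3x_1 + x_2 = 7 and x_2 = 0 → (2.333, 0)
  3x_1 + x_2 = 7 and 3x_1 + 2x_2 = 14 → (0, 7)

Vertices: (0, 0), (2.333, 0), (0, 7)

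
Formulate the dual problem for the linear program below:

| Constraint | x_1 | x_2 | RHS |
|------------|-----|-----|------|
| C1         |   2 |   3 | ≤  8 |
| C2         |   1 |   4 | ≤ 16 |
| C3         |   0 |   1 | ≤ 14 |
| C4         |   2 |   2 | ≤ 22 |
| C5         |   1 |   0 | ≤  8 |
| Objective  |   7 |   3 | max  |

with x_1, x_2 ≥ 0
Minimize: z = 8y1 + 16y2 + 14y3 + 22y4 + 8y5

Subject to:
  C1: -2y1 - y2 - 2y4 - y5 ≤ -7
  C2: -3y1 - 4y2 - y3 - 2y4 ≤ -3
  y1, y2, y3, y4, y5 ≥ 0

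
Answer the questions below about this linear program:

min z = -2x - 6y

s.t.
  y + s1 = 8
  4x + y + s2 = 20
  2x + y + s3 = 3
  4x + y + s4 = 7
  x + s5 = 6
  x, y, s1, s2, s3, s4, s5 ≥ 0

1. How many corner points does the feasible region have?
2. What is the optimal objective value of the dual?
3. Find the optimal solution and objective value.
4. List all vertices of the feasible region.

1. 3
2. -18 (by strong duality, equal to the primal optimum)
3. x = 0, y = 3, z = -18
4. (0, 0), (1.5, 0), (0, 3)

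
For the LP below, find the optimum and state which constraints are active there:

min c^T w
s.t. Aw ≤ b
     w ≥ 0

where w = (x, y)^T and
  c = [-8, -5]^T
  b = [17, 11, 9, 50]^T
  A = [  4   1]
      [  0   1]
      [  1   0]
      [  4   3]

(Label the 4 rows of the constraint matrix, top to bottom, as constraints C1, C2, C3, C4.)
Optimal: x = 1.5, y = 11
Slack at optimum:
  C1: slack = 0 (binding)
  C2: slack = 0 (binding)
  C3: slack = 7.5
  C4: slack = 11
  x ≥ 0: x = 1.5
  y ≥ 0: y = 11
Binding constraints: C1, C2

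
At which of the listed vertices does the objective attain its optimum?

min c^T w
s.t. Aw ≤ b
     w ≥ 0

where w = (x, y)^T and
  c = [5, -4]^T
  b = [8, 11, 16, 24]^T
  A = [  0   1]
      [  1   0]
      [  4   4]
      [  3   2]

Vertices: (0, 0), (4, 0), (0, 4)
Evaluating z = 5x - 4y at each vertex:
  (0, 0): z = 0
  (4, 0): z = 20
  (0, 4): z = -16

The smallest value is z = -16, attained at (0, 4).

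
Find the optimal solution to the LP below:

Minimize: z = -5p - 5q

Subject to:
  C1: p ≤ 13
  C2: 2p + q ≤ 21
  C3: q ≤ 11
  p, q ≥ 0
Each vertex is the intersection of two constraint boundaries that also satisfies all remaining constraints:
  p = 0 and q = 0 → (0, 0)
  2p + q = 21 and q = 0 → (10.5, 0)
  2p + q = 21 and q = 11 → (5, 11)
  q = 11 and p = 0 → (0, 11)

Evaluating z = -5p - 5q at each vertex:
  (0, 0): z = 0
  (10.5, 0): z = -52.5
  (5, 11): z = -80
  (0, 11): z = -55

The minimum is at (5, 11) with z = -80.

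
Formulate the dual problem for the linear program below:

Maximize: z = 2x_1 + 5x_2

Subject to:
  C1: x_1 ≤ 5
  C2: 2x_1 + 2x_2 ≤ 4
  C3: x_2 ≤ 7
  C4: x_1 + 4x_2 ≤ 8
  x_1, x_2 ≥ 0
Minimize: z = 5y1 + 4y2 + 7y3 + 8y4

Subject to:
  C1: -y1 - 2y2 - y4 ≤ -2
  C2: -2y2 - y3 - 4y4 ≤ -5
  y1, y2, y3, y4 ≥ 0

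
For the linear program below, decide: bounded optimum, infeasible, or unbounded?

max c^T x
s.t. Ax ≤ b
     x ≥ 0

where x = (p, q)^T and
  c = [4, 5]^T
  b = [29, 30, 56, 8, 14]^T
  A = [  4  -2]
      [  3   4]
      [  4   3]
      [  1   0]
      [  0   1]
The point (8, 1.5) satisfies every constraint, so the LP is feasible; the constraints give p ≤ 8 and q ≤ 14, which with p, q ≥ 0 keep the feasible region inside a bounded box. A feasible, bounded LP attains a finite optimum at a vertex.

Evaluating z = 4p + 5q at each vertex:
  (0, 0): z = 0
  (7.25, 0): z = 29
  (8, 1.5): z = 39.5
  (0, 7.5): z = 37.5

The LP has an optimal solution: (8, 1.5) with z = 39.5.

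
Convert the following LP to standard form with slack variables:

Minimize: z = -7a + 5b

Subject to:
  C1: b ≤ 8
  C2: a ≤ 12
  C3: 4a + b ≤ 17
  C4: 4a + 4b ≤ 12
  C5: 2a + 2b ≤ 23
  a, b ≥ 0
min z = -7a + 5b

s.t.
  b + s1 = 8
  a + s2 = 12
  4a + b + s3 = 17
  4a + 4b + s4 = 12
  2a + 2b + s5 = 23
  a, b, s1, s2, s3, s4, s5 ≥ 0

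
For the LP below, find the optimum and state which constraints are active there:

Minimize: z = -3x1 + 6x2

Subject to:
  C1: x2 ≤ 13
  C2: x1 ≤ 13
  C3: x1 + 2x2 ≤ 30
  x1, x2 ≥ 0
Optimal: x1 = 13, x2 = 0
Binding: C2, x2 ≥ 0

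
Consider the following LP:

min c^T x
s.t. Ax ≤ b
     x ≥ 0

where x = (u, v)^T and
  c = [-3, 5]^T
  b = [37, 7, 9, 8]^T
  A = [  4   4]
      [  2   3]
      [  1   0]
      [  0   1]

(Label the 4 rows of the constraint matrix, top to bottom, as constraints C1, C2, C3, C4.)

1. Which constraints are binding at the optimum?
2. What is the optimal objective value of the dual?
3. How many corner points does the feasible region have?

1. C2, v ≥ 0
2. -10.5 (by strong duality, equal to the primal optimum)
3. 3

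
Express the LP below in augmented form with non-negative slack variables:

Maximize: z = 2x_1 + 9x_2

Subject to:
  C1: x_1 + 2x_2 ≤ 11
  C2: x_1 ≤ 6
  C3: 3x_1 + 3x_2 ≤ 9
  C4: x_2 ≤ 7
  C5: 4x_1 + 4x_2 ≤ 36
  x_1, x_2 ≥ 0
max z = 2x_1 + 9x_2

s.t.
  x_1 + 2x_2 + s1 = 11
  x_1 + s2 = 6
  3x_1 + 3x_2 + s3 = 9
  x_2 + s4 = 7
  4x_1 + 4x_2 + s5 = 36
  x_1, x_2, s1, s2, s3, s4, s5 ≥ 0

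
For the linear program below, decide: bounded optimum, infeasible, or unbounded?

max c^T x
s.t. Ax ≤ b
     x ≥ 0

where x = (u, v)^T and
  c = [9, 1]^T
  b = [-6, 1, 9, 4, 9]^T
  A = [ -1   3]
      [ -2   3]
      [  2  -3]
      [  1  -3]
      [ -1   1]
One constraint requires u - 3v ≤ 4, while the constraint -u + 3v ≤ -6 is equivalent to u - 3v ≥ 6. Together they would need 6 ≤ u - 3v ≤ 4, which is impossible since 6 > 4. No point satisfies all constraints.

Infeasible: no point satisfies all constraints simultaneously.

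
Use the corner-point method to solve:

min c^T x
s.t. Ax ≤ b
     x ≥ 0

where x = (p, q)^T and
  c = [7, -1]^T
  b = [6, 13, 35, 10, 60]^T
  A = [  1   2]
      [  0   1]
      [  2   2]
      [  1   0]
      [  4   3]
p = 0, q = 3, z = -3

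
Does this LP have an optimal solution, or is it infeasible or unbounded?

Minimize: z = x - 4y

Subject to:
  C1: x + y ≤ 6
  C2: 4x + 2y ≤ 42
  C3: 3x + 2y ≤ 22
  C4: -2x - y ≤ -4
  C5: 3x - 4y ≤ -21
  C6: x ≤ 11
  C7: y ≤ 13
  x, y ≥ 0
The point (0, 6) satisfies every constraint, so the LP is feasible; the constraints give x ≤ 11 and y ≤ 13, which with x, y ≥ 0 keep the feasible region inside a bounded box. A feasible, bounded LP attains a finite optimum at a vertex.

Evaluating z = x - 4y at each vertex:
  (0, 5.25): z = -21
  (0.4286, 5.571): z = -21.86
  (0, 6): z = -24

Feasible with finite optimum z* = -24 at (0, 6).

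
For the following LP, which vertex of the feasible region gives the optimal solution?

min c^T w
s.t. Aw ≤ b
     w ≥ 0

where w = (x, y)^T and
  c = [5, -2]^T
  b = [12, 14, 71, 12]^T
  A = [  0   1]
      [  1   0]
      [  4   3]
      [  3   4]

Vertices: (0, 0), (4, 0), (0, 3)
Evaluating z = 5x - 2y at each vertex:
  (0, 0): z = 0
  (4, 0): z = 20
  (0, 3): z = -6

The smallest value is z = -6, attained at (0, 3).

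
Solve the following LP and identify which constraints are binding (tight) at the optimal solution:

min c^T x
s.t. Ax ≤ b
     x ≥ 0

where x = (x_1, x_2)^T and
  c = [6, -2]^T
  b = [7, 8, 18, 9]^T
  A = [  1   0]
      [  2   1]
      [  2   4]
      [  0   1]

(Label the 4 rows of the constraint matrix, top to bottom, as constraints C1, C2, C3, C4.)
Optimal: x_1 = 0, x_2 = 4.5
Binding: C3, x_1 ≥ 0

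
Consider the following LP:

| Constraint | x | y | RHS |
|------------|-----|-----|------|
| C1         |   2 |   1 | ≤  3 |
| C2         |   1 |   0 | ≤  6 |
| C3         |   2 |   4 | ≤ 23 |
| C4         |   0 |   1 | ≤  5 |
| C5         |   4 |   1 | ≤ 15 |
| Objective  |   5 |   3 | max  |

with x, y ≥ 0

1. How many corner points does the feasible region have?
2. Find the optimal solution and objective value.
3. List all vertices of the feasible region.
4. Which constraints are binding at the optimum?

1. 3
2. x = 0, y = 3, z = 9
3. (0, 0), (1.5, 0), (0, 3)
4. C1, x ≥ 0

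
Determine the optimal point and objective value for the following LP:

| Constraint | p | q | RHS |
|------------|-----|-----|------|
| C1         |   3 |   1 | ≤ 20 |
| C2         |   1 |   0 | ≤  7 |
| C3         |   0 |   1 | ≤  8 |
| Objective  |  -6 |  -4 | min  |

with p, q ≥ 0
Each vertex is the intersection of two constraint boundaries that also satisfies all remaining constraints:
  p = 0 and q = 0 → (0, 0)
  3p + q = 20 and q = 0 → (6.667, 0)
  3p + q = 20 and q = 8 → (4, 8)
  q = 8 and p = 0 → (0, 8)

Evaluating z = -6p - 4q at each vertex:
  (0, 0): z = 0
  (6.667, 0): z = -40
  (4, 8): z = -56
  (0, 8): z = -32

The minimum is at (4, 8) with z = -56.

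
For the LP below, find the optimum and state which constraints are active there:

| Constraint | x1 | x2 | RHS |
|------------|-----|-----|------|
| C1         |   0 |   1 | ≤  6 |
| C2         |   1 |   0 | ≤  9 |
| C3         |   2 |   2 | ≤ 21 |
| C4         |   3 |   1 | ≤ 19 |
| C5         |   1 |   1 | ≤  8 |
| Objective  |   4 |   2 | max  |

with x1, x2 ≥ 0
Optimal: x1 = 5.5, x2 = 2.5
Slack at optimum:
  C1: slack = 3.5
  C2: slack = 3.5
  C3: slack = 5
  C4: slack = 0 (binding)
  C5: slack = 0 (binding)
  x1 ≥ 0: x1 = 5.5
  x2 ≥ 0: x2 = 2.5
Binding constraints: C4, C5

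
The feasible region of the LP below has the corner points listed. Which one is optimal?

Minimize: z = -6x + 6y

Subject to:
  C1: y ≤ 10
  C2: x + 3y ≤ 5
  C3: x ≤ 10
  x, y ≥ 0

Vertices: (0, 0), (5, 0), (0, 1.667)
Evaluating z = -6x + 6y at each vertex:
  (0, 0): z = 0
  (5, 0): z = -30
  (0, 1.667): z = 10

The smallest value is z = -30, attained at (5, 0).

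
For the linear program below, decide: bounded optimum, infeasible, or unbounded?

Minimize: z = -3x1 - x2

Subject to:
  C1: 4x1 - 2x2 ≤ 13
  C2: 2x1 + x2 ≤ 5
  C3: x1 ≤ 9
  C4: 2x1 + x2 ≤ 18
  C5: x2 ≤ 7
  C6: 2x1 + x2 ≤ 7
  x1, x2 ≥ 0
The point (2.5, 0) satisfies every constraint, so the LP is feasible; the constraints give x1 ≤ 9 and x2 ≤ 7, which with x1, x2 ≥ 0 keep the feasible region inside a bounded box. A feasible, bounded LP attains a finite optimum at a vertex.

Evaluating z = -3x1 - x2 at each vertex:
  (0, 0): z = 0
  (2.5, 0): z = -7.5
  (0, 5): z = -5

Bounded optimum: z* = -7.5 at (2.5, 0).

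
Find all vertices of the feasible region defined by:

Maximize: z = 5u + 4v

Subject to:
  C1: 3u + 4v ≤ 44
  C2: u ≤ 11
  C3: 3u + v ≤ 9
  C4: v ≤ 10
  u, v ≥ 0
Each vertex is the intersection of two constraint boundaries that also satisfies all remaining constraints:
  u = 0 and v = 0 → (0, 0)
  3u + v = 9 and v = 0 → (3, 0)
  3u + v = 9 and u = 0 → (0, 9)

Vertices: (0, 0), (3, 0), (0, 9)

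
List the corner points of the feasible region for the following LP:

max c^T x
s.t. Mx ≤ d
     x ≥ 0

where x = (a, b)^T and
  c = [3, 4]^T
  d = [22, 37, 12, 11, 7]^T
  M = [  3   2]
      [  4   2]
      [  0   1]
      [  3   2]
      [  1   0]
Each vertex is the intersection of two constraint boundaries that also satisfies all remaining constraints:
  a = 0 and b = 0 → (0, 0)
  3a + 2b = 11 and b = 0 → (3.667, 0)
  3a + 2b = 11 and a = 0 → (0, 5.5)

Vertices: (0, 0), (3.667, 0), (0, 5.5)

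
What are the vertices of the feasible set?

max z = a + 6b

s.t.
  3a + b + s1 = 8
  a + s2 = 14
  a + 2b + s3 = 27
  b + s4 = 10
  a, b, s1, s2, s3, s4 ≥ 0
Each vertex is the intersection of two constraint boundaries that also satisfies all remaining constraints:
  a = 0 and b = 0 → (0, 0)
  3a + b = 8 and b = 0 → (2.667, 0)
  3a + b = 8 and a = 0 → (0, 8)

Vertices: (0, 0), (2.667, 0), (0, 8)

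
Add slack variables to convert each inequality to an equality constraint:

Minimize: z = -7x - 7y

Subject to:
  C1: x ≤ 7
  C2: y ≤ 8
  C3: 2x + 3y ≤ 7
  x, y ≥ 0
min z = -7x - 7y

s.t.
  x + s1 = 7
  y + s2 = 8
  2x + 3y + s3 = 7
  x, y, s1, s2, s3 ≥ 0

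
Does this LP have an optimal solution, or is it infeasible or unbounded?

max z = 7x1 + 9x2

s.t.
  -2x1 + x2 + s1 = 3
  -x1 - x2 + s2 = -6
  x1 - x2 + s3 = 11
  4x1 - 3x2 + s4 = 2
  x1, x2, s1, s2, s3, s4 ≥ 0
Feasible point: (1, 5) satisfies every constraint, so the LP is feasible.
Direction d = (1, 2): for each constraint row a, a·d ≤ 0 —
  (-2)(1) + (1)(2) = 0 ≤ 0
  (-1)(1) + (-1)(2) = -3 ≤ 0
  (1)(1) + (-1)(2) = -1 ≤ 0
  (4)(1) + (-3)(2) = -2 ≤ 0
and d ≥ 0, so (1, 5) + t·d stays feasible for every t ≥ 0. Along this ray z = 7x1 + 9x2 changes by 25 per unit t, so z → +∞.

Unbounded: there is a feasible ray along which z → +∞.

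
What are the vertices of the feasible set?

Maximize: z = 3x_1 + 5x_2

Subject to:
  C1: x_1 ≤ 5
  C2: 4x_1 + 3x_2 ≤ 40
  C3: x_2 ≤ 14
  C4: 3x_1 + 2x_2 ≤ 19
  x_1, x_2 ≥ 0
Each vertex is the intersection of two constraint boundaries that also satisfies all remaining constraints:
  x_1 = 0 and x_2 = 0 → (0, 0)
  x_1 = 5 and x_2 = 0 → (5, 0)
  x_1 = 5 and 3x_1 + 2x_2 = 19 → (5, 2)
  3x_1 + 2x_2 = 19 and x_1 = 0 → (0, 9.5)

Vertices: (0, 0), (5, 0), (5, 2), (0, 9.5)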